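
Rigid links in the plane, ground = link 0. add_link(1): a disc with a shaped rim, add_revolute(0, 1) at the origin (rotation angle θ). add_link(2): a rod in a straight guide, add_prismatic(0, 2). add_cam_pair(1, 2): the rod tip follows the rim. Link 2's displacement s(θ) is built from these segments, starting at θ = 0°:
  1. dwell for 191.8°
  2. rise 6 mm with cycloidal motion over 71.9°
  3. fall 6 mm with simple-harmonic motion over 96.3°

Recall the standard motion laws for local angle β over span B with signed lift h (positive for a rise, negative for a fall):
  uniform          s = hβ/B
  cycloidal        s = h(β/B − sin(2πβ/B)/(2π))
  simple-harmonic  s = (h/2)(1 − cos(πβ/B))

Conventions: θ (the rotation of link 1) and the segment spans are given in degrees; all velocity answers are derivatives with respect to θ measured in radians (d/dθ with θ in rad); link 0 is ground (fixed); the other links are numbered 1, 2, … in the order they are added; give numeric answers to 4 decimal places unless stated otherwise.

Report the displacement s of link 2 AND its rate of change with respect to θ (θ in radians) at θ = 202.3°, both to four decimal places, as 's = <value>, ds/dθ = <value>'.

segment 1 (0° to 191.8°, dwell): s unchanged at 0.0000
θ = 202.3° falls in segment 2 (191.8° to 263.7°, cycloidal, h = 6): β = 202.3 − 191.8 = 10.5°, B = 71.9°; Δs = 6·(0.1460 − sin(2π·0.1460)/(2π)) = 0.1179; s = 0.0000 + 0.1179 = 0.1179
velocity in seg [191.8°–263.7°] (cycloidal), θ in radians: β = 10.5° = 0.1833 rad, B = 71.9° = 1.2549 rad; ds/dθ = (h/B)(1 − cos(2πβ/B)) = (6/1.2549)(1 − cos(2π·0.1460)) = 1.875461 mm/rad

s = 0.1179, ds/dθ = 1.8755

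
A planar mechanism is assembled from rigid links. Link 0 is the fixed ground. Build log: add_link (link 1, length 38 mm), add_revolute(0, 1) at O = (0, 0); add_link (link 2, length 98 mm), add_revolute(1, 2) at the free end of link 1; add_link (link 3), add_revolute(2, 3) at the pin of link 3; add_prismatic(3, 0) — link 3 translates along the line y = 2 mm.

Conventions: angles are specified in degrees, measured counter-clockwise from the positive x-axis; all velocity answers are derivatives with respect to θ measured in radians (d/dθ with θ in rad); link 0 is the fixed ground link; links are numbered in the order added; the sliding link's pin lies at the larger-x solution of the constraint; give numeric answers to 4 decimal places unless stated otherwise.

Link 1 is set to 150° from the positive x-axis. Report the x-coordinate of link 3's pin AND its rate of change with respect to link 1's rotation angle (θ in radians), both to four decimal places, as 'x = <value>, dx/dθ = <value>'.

geometry: r = 38 mm, L = 98 mm, e = 2 mm
crank pin P = (r cos θ, r sin θ) = (-32.908965, 19.000000)
h = r sin θ − e = 19.000000 − 2 = 17.000000
x = r cos θ + √(L² − h²) = -32.908965 + 96.514248 = 63.605282
dx/dθ = −r sin θ − h·r cos θ/√(L² − h²) (θ in radians; h = 17.000000) = -13.203422

x = 63.6053, dx/dθ = -13.2034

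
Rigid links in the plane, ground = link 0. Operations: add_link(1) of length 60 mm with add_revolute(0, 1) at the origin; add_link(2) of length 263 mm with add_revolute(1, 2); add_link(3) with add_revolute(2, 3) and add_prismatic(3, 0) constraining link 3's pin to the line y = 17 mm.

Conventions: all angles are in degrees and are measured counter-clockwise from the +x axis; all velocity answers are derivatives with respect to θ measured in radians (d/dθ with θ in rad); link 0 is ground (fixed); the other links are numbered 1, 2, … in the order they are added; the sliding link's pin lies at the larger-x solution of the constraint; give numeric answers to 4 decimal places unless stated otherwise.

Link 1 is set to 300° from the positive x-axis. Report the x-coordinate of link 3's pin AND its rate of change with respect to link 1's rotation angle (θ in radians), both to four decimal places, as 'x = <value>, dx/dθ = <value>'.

geometry: r = 60 mm, L = 263 mm, e = 17 mm
crank pin P = (r cos θ, r sin θ) = (30.000000, -51.961524)
h = r sin θ − e = -51.961524 − 17 = -68.961524
x = r cos θ + √(L² − h²) = 30.000000 + 253.797770 = 283.797770
dx/dθ = −r sin θ − h·r cos θ/√(L² − h²) (θ in radians; h = -68.961524) = 60.113076

x = 283.7978, dx/dθ = 60.1131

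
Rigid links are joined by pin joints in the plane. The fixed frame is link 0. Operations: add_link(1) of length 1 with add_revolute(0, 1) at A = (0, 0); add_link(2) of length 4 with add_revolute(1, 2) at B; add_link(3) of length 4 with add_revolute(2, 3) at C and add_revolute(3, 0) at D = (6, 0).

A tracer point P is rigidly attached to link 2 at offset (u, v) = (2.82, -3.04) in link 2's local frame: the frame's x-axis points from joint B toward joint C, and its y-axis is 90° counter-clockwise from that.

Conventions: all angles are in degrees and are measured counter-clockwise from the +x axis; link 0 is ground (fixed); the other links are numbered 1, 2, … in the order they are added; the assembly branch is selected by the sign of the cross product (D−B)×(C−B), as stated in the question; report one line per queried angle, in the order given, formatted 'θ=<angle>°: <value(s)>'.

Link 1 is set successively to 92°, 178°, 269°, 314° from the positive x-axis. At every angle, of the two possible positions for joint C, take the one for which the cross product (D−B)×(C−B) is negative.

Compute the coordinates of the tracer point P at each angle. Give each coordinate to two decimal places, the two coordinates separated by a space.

A=(0,0), D=(6.00,0)
θ=92°: B = A + 1.00·(cos92°, sin92°) = (-0.0349, 0.9994)
θ=92°: |BD| = 6.1171
θ=92°: circle(B,4.00) ∩ circle(D,4.00): a=3.0585, h=2.5778
θ=92°:   candidates: C₊=(3.4037,3.0429) cross=15.769; C₋=(2.5614,-2.0435) cross=-15.769
θ=92°:   branch - wants cross < 0 → take C=(2.5614,-2.0435) (cross=-15.769)
θ=92°: ex = (C−B)/|BC| = (0.6491,-0.7607); ey = (0.7607,0.6491)
θ=92°: P = B + 2.82·ex + -3.04·ey = (-0.5171,-3.1190)
θ=178°: B = A + 1.00·(cos178°, sin178°) = (-0.9994, 0.0349)
θ=178°: |BD| = 6.9995
θ=178°: circle(B,4.00) ∩ circle(D,4.00): a=3.4997, h=1.9370
θ=178°:   candidates: C₊=(2.5100,1.9544) cross=13.558; C₋=(2.4906,-1.9195) cross=-13.558
θ=178°:   branch - wants cross < 0 → take C=(2.4906,-1.9195) (cross=-13.558)
θ=178°: ex = (C−B)/|BC| = (0.8725,-0.4886); ey = (0.4886,0.8725)
θ=178°: P = B + 2.82·ex + -3.04·ey = (-0.0243,-3.9954)
θ=269°: B = A + 1.00·(cos269°, sin269°) = (-0.0175, -0.9998)
θ=269°: |BD| = 6.1000
θ=269°: circle(B,4.00) ∩ circle(D,4.00): a=3.0500, h=2.5880
θ=269°:   candidates: C₊=(2.5671,2.0531) cross=15.787; C₋=(3.4155,-3.0529) cross=-15.787
θ=269°:   branch - wants cross < 0 → take C=(3.4155,-3.0529) (cross=-15.787)
θ=269°: ex = (C−B)/|BC| = (0.8582,-0.5133); ey = (0.5133,0.8582)
θ=269°: P = B + 2.82·ex + -3.04·ey = (0.8424,-5.0563)
θ=314°: B = A + 1.00·(cos314°, sin314°) = (0.6947, -0.7193)
θ=314°: |BD| = 5.3539
θ=314°: circle(B,4.00) ∩ circle(D,4.00): a=2.6769, h=2.9722
θ=314°:   candidates: C₊=(2.9480,2.5856) cross=15.913; C₋=(3.7467,-3.3049) cross=-15.913
θ=314°:   branch - wants cross < 0 → take C=(3.7467,-3.3049) (cross=-15.913)
θ=314°: ex = (C−B)/|BC| = (0.7630,-0.6464); ey = (0.6464,0.7630)
θ=314°: P = B + 2.82·ex + -3.04·ey = (0.8813,-4.8617)

θ=92°: -0.52 -3.12
θ=178°: -0.02 -4.00
θ=269°: 0.84 -5.06
θ=314°: 0.88 -4.86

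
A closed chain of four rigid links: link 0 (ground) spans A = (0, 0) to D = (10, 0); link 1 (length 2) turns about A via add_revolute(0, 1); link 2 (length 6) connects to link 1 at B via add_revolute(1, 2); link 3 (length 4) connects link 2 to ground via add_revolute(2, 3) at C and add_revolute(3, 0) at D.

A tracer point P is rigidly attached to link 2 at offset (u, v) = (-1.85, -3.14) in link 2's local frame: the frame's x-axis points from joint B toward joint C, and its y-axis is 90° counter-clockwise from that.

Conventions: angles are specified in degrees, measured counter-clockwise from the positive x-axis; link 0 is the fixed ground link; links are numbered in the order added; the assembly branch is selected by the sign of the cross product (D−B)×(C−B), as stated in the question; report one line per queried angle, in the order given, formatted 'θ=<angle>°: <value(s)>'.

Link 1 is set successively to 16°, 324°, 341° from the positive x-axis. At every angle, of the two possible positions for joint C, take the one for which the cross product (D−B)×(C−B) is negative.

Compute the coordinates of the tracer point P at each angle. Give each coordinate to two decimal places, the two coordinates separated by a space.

A=(0,0), D=(10.00,0)
θ=16°: B = A + 2.00·(cos16°, sin16°) = (1.9225, 0.5513)
θ=16°: |BD| = 8.0963
θ=16°: circle(B,6.00) ∩ circle(D,4.00): a=5.2833, h=2.8438
θ=16°:   candidates: C₊=(7.3872,3.0287) cross=23.024; C₋=(6.9999,-2.6456) cross=-23.024
θ=16°:   branch - wants cross < 0 → take C=(6.9999,-2.6456) (cross=-23.024)
θ=16°: ex = (C−B)/|BC| = (0.8462,-0.5328); ey = (0.5328,0.8462)
θ=16°: P = B + -1.85·ex + -3.14·ey = (-1.3161,-1.1202)
θ=324°: B = A + 2.00·(cos324°, sin324°) = (1.6180, -1.1756)
θ=324°: |BD| = 8.4640
θ=324°: circle(B,6.00) ∩ circle(D,4.00): a=5.4135, h=2.5873
θ=324°:   candidates: C₊=(6.6197,2.1386) cross=21.899; C₋=(7.3384,-2.9859) cross=-21.899
θ=324°:   branch - wants cross < 0 → take C=(7.3384,-2.9859) (cross=-21.899)
θ=324°: ex = (C−B)/|BC| = (0.9534,-0.3017); ey = (0.3017,0.9534)
θ=324°: P = B + -1.85·ex + -3.14·ey = (-1.0932,-3.6110)
θ=341°: B = A + 2.00·(cos341°, sin341°) = (1.8910, -0.6511)
θ=341°: |BD| = 8.1351
θ=341°: circle(B,6.00) ∩ circle(D,4.00): a=5.2968, h=2.8185
θ=341°:   candidates: C₊=(6.9452,2.5823) cross=22.929; C₋=(7.3964,-3.0367) cross=-22.929
θ=341°:   branch - wants cross < 0 → take C=(7.3964,-3.0367) (cross=-22.929)
θ=341°: ex = (C−B)/|BC| = (0.9176,-0.3976); ey = (0.3976,0.9176)
θ=341°: P = B + -1.85·ex + -3.14·ey = (-1.0549,-2.7967)

θ=16°: -1.32 -1.12
θ=324°: -1.09 -3.61
θ=341°: -1.05 -2.80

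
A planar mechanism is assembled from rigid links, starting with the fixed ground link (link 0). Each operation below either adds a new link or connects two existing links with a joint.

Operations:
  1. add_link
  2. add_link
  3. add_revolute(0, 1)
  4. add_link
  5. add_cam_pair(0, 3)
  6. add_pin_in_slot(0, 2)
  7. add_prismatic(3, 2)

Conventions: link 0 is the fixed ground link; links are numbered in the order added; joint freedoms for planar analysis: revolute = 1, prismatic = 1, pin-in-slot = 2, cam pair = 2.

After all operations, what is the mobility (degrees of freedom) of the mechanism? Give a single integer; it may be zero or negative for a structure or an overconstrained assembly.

ground; <1,0,0>
#1 <2,0,0>
#2 <3,0,0>
R:0↔1 J1 <3,1,0>
#3 <4,1,0>
C:0↔3 J2 <4,1,1>
PS:0↔2 J2 <4,1,2>
P:3↔2 J1 <4,2,2>
3×3 − 2×2 − 1×2 = 3

M = 3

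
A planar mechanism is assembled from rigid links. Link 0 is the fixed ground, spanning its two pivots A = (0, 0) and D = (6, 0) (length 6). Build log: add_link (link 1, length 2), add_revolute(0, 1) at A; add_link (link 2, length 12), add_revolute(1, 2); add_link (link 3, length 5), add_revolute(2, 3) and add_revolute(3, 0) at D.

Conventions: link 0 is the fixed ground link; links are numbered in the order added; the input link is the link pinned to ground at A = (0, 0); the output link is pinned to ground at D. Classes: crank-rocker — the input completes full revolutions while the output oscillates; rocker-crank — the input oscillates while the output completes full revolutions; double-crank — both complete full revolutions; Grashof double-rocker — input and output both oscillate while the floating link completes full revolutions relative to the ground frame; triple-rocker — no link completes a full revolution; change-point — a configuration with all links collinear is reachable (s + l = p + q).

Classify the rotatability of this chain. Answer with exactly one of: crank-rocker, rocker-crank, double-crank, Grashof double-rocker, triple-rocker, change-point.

lengths: ground=6, input=2, coupler=12, output=5
sorted: s=2 (shortest), l=12 (longest), p+q=11
s + l = 14 vs p + q = 11
s + l > p + q → non-Grashof → no link fully rotates → triple-rocker

triple-rocker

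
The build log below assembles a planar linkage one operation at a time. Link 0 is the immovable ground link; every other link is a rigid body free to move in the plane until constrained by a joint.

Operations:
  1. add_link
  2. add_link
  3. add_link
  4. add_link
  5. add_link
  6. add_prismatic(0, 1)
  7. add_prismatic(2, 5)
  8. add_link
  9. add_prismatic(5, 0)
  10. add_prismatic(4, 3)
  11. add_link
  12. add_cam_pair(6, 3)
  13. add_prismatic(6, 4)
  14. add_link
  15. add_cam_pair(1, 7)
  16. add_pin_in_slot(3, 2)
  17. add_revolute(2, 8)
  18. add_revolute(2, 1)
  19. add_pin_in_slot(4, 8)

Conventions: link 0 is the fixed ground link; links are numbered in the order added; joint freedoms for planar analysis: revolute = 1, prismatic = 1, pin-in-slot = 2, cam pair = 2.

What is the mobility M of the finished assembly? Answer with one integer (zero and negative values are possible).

L=1 J1=0 J2=0
add link → L=2 J1=0 J2=0
add link → L=3 J1=0 J2=0
add link → L=4 J1=0 J2=0
add link → L=5 J1=0 J2=0
add link → L=6 J1=0 J2=0
P@0,1 dof=1 J1 → L=6 J1=1 J2=0
P@2,5 dof=1 J1 → L=6 J1=2 J2=0
add link → L=7 J1=2 J2=0
P@5,0 dof=1 J1 → L=7 J1=3 J2=0
P@4,3 dof=1 J1 → L=7 J1=4 J2=0
add link → L=8 J1=4 J2=0
C@6,3 dof=2 J2 → L=8 J1=4 J2=1
P@6,4 dof=1 J1 → L=8 J1=5 J2=1
add link → L=9 J1=5 J2=1
C@1,7 dof=2 J2 → L=9 J1=5 J2=2
PS@3,2 dof=2 J2 → L=9 J1=5 J2=3
R@2,8 dof=1 J1 → L=9 J1=6 J2=3
R@2,1 dof=1 J1 → L=9 J1=7 J2=3
PS@4,8 dof=2 J2 → L=9 J1=7 J2=4
M=3(L−1)−2J1−J2=3·8−2·7−4=6

M = 6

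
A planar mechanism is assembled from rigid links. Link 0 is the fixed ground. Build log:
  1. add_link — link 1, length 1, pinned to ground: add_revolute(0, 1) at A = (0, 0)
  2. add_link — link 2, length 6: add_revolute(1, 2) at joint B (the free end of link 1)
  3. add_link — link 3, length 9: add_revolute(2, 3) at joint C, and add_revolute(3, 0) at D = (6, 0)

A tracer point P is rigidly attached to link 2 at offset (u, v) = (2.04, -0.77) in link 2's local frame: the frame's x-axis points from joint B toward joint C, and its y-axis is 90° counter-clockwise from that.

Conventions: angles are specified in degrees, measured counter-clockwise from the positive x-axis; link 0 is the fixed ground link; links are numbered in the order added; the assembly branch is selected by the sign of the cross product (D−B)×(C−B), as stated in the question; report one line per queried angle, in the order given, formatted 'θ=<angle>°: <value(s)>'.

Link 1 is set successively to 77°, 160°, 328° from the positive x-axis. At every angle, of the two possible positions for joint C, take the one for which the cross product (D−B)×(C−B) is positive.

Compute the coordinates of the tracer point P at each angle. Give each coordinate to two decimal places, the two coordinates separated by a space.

A=(0,0), D=(6.00,0)
θ=77°: B = A + 1.00·(cos77°, sin77°) = (0.2250, 0.9744)
θ=77°: |BD| = 5.8567
θ=77°: circle(B,6.00) ∩ circle(D,9.00): a=-0.9134, h=5.9301
θ=77°:   candidates: C₊=(0.3108,6.9738) cross=34.730; C₋=(-1.6623,-4.7211) cross=-34.730
θ=77°:   branch + wants cross > 0 → take C=(0.3108,6.9738) (cross=34.730)
θ=77°: ex = (C−B)/|BC| = (0.0143,0.9999); ey = (-0.9999,0.0143)
θ=77°: P = B + 2.04·ex + -0.77·ey = (1.0241,3.0031)
θ=160°: B = A + 1.00·(cos160°, sin160°) = (-0.9397, 0.3420)
θ=160°: |BD| = 6.9481
θ=160°: circle(B,6.00) ∩ circle(D,9.00): a=0.2358, h=5.9954
θ=160°:   candidates: C₊=(-0.4091,6.3185) cross=41.656; C₋=(-0.9993,-5.6577) cross=-41.656
θ=160°:   branch + wants cross > 0 → take C=(-0.4091,6.3185) (cross=41.656)
θ=160°: ex = (C−B)/|BC| = (0.0884,0.9961); ey = (-0.9961,0.0884)
θ=160°: P = B + 2.04·ex + -0.77·ey = (0.0077,2.3059)
θ=328°: B = A + 1.00·(cos328°, sin328°) = (0.8480, -0.5299)
θ=328°: |BD| = 5.1791
θ=328°: circle(B,6.00) ∩ circle(D,9.00): a=-1.7548, h=5.7377
θ=328°:   candidates: C₊=(-1.4846,4.9981) cross=29.716; C₋=(-0.3105,-6.4170) cross=-29.716
θ=328°:   branch + wants cross > 0 → take C=(-1.4846,4.9981) (cross=29.716)
θ=328°: ex = (C−B)/|BC| = (-0.3888,0.9213); ey = (-0.9213,-0.3888)
θ=328°: P = B + 2.04·ex + -0.77·ey = (0.7644,1.6490)

θ=77°: 1.02 3.00
θ=160°: 0.01 2.31
θ=328°: 0.76 1.65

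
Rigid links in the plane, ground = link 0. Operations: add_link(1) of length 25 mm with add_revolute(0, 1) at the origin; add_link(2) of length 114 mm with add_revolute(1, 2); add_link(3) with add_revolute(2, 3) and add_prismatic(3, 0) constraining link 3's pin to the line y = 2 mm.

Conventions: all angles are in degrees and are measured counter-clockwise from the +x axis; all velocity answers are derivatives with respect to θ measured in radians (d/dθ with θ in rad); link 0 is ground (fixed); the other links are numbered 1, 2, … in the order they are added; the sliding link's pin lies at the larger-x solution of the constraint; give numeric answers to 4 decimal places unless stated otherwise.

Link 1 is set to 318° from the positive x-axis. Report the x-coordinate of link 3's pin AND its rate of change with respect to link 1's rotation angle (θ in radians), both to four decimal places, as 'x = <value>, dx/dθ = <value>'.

geometry: r = 25 mm, L = 114 mm, e = 2 mm
crank pin P = (r cos θ, r sin θ) = (18.578621, -16.728265)
h = r sin θ − e = -16.728265 − 2 = -18.728265
x = r cos θ + √(L² − h²) = 18.578621 + 112.451110 = 131.029730
dx/dθ = −r sin θ − h·r cos θ/√(L² − h²) (θ in radians; h = -18.728265) = 19.822457

x = 131.0297, dx/dθ = 19.8225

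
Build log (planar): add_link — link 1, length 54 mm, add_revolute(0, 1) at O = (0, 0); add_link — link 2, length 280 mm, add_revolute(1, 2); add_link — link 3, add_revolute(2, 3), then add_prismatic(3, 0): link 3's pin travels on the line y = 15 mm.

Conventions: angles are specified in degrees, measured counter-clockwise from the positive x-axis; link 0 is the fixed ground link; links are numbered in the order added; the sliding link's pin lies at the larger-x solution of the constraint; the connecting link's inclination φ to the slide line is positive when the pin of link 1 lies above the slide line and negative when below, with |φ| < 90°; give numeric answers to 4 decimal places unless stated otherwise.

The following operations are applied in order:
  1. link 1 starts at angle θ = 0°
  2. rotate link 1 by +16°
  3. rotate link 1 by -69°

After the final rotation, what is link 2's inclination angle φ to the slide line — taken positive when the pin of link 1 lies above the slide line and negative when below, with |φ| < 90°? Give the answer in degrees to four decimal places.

geometry: r = 54 mm, L = 280 mm, e = 15 mm; θ starts at 0°
rotate link 1 by +16°: θ ← 0° +16° = 16°
rotate link 1 by -69°: θ ← 16° -69° = -53°
h = r sin θ − e = -43.126318 − 15 = -58.126318
sin φ = h / L = -58.126318 / 280 = -0.20759399
φ = arcsin(-0.20759399) = -11.981391°

-11.9814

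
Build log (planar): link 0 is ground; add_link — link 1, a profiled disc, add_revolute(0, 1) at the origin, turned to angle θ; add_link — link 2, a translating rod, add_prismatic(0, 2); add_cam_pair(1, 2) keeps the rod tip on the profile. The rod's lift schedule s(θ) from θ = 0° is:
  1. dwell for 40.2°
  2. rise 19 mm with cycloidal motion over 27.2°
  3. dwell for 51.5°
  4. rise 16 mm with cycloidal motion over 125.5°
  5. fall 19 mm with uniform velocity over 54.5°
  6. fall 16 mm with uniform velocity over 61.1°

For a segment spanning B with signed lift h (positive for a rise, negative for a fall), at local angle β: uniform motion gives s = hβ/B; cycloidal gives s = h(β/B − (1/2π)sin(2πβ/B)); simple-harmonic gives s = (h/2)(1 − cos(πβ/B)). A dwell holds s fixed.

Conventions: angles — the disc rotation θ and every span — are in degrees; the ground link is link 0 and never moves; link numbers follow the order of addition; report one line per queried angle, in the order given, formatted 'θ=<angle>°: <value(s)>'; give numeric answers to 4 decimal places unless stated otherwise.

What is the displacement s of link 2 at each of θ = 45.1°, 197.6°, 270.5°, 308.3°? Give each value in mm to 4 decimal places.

seg 1 [0°–40.2°] dwell: s stays 0.0000
seg 2 [40.2°–67.4°] cycloidal, h=19: θ=45.1° here. β=4.9, B=27.2. 19·(0.1801 − sin(2π·0.1801)/(2π)) = 0.6855 → s = 0.6855
seg 2 [40.2°–67.4°] cycloidal, h=19: full span → s += 19 → s = 19.0000
seg 3 [67.4°–118.9°] dwell: s stays 19.0000
seg 4 [118.9°–244.4°] cycloidal, h=16: θ=197.6° here. β=78.7, B=125.5. 16·(0.6271 − sin(2π·0.6271)/(2π)) = 11.8576 → s = 30.8576
seg 4 [118.9°–244.4°] cycloidal, h=16: full span → s += 16 → s = 35.0000
seg 5 [244.4°–298.9°] uniform, h=-19: θ=270.5° here. β=26.1, B=54.5. -19·26.1/54.5 = -9.0991 → s = 25.9009
seg 5 [244.4°–298.9°] uniform, h=-19: full span → s += -19 → s = 16.0000
seg 6 [298.9°–360°] uniform, h=-16: θ=308.3° here. β=9.4, B=61.1. -16·9.4/61.1 = -2.4615 → s = 13.5385

θ=45.1°: 0.6855
θ=197.6°: 30.8576
θ=270.5°: 25.9009
θ=308.3°: 13.5385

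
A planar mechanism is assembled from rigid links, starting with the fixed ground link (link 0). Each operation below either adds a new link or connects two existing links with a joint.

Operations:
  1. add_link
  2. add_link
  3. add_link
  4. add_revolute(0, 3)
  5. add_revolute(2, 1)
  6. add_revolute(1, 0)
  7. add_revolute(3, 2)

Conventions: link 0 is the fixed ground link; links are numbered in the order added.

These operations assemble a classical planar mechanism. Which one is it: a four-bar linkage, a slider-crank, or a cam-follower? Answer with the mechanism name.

links: 4 (incl. ground); joints: 4 revolute, 0 prismatic, 0 higher (cam) pair, forming one closed loop
4 links in a single 4R loop → four-bar linkage

four-bar linkage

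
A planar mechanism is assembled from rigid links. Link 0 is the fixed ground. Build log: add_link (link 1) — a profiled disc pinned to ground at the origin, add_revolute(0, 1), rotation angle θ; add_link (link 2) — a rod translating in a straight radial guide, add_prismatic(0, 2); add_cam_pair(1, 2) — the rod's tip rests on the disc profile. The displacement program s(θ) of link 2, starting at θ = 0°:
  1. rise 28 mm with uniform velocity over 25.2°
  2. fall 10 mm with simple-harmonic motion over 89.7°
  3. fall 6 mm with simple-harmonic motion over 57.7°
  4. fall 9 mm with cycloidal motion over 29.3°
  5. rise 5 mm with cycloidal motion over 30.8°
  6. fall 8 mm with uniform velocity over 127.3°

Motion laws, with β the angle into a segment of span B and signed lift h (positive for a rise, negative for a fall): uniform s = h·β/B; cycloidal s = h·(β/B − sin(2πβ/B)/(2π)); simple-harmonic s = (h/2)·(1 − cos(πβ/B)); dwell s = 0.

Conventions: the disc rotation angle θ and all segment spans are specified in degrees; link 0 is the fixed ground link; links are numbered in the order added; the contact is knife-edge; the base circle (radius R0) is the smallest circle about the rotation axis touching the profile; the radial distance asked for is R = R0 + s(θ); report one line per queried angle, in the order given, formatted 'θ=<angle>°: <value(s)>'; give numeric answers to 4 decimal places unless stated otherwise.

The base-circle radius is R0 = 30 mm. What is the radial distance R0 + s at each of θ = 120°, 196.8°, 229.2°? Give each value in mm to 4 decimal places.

seg 1 [0°–25.2°] uniform, h=28: full span → s += 28 → s = 28.0000
seg 2 [25.2°–114.9°] simple-harmonic, h=-10: full span → s += -10 → s = 18.0000
seg 3 [114.9°–172.6°] simple-harmonic, h=-6: θ=120° here. β=5.1, B=57.7. -6/2·(1 − cos(π·0.0884)) = -0.1149 → s = 17.8851
seg 3 [114.9°–172.6°] simple-harmonic, h=-6: full span → s += -6 → s = 12.0000
seg 4 [172.6°–201.9°] cycloidal, h=-9: θ=196.8° here. β=24.2, B=29.3. -9·(0.8259 − sin(2π·0.8259)/(2π)) = -8.7059 → s = 3.2941
seg 4 [172.6°–201.9°] cycloidal, h=-9: full span → s += -9 → s = 3.0000
seg 5 [201.9°–232.7°] cycloidal, h=5: θ=229.2° here. β=27.3, B=30.8. 5·(0.8864 − sin(2π·0.8864)/(2π)) = 4.9529 → s = 7.9529
θ=120°: R = R0 + s = 30 + 17.8851 = 47.8851
θ=196.8°: R = R0 + s = 30 + 3.2941 = 33.2941
θ=229.2°: R = R0 + s = 30 + 7.9529 = 37.9529

θ=120°: 47.8851
θ=196.8°: 33.2941
θ=229.2°: 37.9529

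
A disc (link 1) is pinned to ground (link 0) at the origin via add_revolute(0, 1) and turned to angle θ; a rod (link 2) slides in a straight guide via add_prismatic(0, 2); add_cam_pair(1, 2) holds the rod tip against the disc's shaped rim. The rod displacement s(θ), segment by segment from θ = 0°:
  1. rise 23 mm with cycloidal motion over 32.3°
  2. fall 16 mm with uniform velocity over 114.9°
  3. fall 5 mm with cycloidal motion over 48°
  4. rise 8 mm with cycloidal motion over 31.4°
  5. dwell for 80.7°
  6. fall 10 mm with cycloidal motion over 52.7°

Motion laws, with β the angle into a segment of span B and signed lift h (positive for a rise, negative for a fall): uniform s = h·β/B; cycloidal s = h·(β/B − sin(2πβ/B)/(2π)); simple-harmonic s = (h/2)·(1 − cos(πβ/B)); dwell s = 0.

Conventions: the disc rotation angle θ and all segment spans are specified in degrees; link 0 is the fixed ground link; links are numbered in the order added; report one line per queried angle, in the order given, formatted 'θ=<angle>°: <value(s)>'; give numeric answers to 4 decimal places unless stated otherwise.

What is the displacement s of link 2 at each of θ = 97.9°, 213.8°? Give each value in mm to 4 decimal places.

segment 1 (0° to 32.3°, cycloidal, h = 23) is passed completely: s = 0.0000 + (23) = 23.0000
θ = 97.9° falls in segment 2 (32.3° to 147.2°, uniform, h = -16): β = 97.9 − 32.3 = 65.6°, B = 114.9°; Δs = -16·65.6/114.9 = -9.1349; s = 23.0000 − 9.1349 = 13.8651
segment 2 (32.3° to 147.2°, uniform, h = -16) is passed completely: s = 23.0000 + (-16) = 7.0000
segment 3 (147.2° to 195.2°, cycloidal, h = -5) is passed completely: s = 7.0000 + (-5) = 2.0000
θ = 213.8° falls in segment 4 (195.2° to 226.6°, cycloidal, h = 8): β = 213.8 − 195.2 = 18.6°, B = 31.4°; Δs = 8·(0.5924 − sin(2π·0.5924)/(2π)) = 5.4369; s = 2.0000 + 5.4369 = 7.4369

θ=97.9°: 13.8651
θ=213.8°: 7.4369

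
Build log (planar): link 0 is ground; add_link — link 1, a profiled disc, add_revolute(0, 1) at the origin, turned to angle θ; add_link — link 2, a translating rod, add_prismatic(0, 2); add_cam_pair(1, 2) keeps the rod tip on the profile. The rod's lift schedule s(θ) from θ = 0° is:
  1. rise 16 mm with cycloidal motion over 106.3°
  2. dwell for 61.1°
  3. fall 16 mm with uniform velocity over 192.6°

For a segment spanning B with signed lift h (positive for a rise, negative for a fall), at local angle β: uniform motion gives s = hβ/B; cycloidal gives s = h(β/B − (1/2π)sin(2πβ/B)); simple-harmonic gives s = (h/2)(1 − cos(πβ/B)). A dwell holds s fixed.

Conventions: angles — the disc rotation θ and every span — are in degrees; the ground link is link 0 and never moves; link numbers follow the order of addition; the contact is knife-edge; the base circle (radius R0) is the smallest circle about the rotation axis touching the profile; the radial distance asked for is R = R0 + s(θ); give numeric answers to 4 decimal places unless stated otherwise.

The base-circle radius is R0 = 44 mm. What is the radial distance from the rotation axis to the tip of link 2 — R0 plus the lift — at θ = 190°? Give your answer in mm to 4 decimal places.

seg 1 [0°–106.3°] cycloidal, h=16: full span → s += 16 → s = 16.0000
seg 2 [106.3°–167.4°] dwell: s stays 16.0000
seg 3 [167.4°–360°] uniform, h=-16: θ=190° here. β=22.6, B=192.6. -16·22.6/192.6 = -1.8775 → s = 14.1225
R = R0 + s = 44 + 14.1225 = 58.1225

58.1225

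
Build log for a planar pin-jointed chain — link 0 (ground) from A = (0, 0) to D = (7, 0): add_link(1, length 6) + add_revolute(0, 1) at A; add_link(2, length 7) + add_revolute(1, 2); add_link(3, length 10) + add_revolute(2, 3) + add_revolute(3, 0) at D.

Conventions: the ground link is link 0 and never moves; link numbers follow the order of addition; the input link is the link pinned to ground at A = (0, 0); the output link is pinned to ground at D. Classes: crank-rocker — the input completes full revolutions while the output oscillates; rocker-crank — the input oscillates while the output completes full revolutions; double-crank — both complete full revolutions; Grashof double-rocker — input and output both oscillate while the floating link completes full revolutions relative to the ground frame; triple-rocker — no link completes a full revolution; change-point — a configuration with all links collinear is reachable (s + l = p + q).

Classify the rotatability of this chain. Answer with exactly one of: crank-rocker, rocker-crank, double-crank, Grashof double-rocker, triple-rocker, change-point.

lengths: ground=7, input=6, coupler=7, output=10
sorted: s=6 (shortest), l=10 (longest), p+q=14
s + l = 16 vs p + q = 14
s + l > p + q → non-Grashof → no link fully rotates → triple-rocker

triple-rocker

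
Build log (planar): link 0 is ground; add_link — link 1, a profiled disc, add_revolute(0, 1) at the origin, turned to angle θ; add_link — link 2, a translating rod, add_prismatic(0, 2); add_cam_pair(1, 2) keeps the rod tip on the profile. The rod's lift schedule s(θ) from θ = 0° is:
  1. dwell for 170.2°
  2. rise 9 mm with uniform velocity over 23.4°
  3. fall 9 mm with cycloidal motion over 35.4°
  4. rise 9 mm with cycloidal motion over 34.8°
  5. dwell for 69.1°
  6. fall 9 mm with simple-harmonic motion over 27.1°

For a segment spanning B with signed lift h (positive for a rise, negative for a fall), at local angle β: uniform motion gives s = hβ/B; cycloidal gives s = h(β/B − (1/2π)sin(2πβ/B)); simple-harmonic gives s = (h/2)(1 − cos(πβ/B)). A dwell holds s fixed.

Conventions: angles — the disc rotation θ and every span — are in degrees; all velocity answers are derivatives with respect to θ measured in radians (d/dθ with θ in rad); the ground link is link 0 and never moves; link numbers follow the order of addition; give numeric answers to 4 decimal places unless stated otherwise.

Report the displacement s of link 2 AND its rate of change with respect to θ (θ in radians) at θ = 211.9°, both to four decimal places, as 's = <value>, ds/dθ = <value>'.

seg 1 [0°–170.2°] dwell: s stays 0.0000
seg 2 [170.2°–193.6°] uniform, h=9: full span → s += 9 → s = 9.0000
seg 3 [193.6°–229°] cycloidal, h=-9: θ=211.9° here. β=18.3, B=35.4. -9·(0.5169 − sin(2π·0.5169)/(2π)) = -4.8048 → s = 4.1952
velocity in seg [193.6°–229°] (cycloidal), θ in radians: β = 18.3° = 0.3194 rad, B = 35.4° = 0.6178 rad; ds/dθ = (h/B)(1 − cos(2πβ/B)) = ((-9)/0.6178)(1 − cos(2π·0.5169)) = -29.050924 mm/rad

s = 4.1952, ds/dθ = -29.0509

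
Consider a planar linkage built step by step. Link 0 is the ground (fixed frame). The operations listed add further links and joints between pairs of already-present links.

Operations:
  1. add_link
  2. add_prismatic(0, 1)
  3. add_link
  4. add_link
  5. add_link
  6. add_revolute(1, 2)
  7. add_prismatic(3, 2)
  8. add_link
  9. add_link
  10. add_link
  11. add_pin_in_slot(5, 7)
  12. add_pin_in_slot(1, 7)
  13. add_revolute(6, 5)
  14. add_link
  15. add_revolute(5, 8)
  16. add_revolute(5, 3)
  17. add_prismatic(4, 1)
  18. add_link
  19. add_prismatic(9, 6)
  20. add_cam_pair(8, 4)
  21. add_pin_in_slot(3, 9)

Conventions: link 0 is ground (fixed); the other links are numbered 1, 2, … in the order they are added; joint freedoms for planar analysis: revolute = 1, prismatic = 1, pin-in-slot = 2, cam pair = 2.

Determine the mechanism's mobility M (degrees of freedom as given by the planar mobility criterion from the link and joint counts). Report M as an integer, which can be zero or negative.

L=1 J1=0 J2=0
add link → L=2 J1=0 J2=0
P@0,1 dof=1 J1 → L=2 J1=1 J2=0
add link → L=3 J1=1 J2=0
add link → L=4 J1=1 J2=0
add link → L=5 J1=1 J2=0
R@1,2 dof=1 J1 → L=5 J1=2 J2=0
P@3,2 dof=1 J1 → L=5 J1=3 J2=0
add link → L=6 J1=3 J2=0
add link → L=7 J1=3 J2=0
add link → L=8 J1=3 J2=0
PS@5,7 dof=2 J2 → L=8 J1=3 J2=1
PS@1,7 dof=2 J2 → L=8 J1=3 J2=2
R@6,5 dof=1 J1 → L=8 J1=4 J2=2
add link → L=9 J1=4 J2=2
R@5,8 dof=1 J1 → L=9 J1=5 J2=2
R@5,3 dof=1 J1 → L=9 J1=6 J2=2
P@4,1 dof=1 J1 → L=9 J1=7 J2=2
add link → L=10 J1=7 J2=2
P@9,6 dof=1 J1 → L=10 J1=8 J2=2
C@8,4 dof=2 J2 → L=10 J1=8 J2=3
PS@3,9 dof=2 J2 → L=10 J1=8 J2=4
M=3(L−1)−2J1−J2=3·9−2·8−4=7

M = 7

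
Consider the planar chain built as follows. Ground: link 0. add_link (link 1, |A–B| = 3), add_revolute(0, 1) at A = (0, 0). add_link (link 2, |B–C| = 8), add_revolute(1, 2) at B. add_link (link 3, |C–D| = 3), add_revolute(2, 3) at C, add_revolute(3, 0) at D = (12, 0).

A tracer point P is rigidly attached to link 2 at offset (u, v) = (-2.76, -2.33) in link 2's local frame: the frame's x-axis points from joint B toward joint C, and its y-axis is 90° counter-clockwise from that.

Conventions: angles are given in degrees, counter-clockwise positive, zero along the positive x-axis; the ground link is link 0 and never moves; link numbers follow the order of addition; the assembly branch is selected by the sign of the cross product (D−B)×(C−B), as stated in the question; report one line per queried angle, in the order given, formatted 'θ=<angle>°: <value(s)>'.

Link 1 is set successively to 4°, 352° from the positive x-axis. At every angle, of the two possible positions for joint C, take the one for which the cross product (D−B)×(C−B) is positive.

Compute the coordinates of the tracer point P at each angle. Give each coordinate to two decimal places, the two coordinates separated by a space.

A=(0,0), D=(12.00,0)
θ=4°: B = A + 3.00·(cos4°, sin4°) = (2.9927, 0.2093)
θ=4°: |BD| = 9.0097
θ=4°: circle(B,8.00) ∩ circle(D,3.00): a=7.5571, h=2.6249
θ=4°:   candidates: C₊=(10.6087,2.6579) cross=23.649; C₋=(10.4868,-2.5904) cross=-23.649
θ=4°:   branch + wants cross > 0 → take C=(10.6087,2.6579) (cross=23.649)
θ=4°: ex = (C−B)/|BC| = (0.9520,0.3061); ey = (-0.3061,0.9520)
θ=4°: P = B + -2.76·ex + -2.33·ey = (1.0783,-2.8537)
θ=352°: B = A + 3.00·(cos352°, sin352°) = (2.9708, -0.4175)
θ=352°: |BD| = 9.0388
θ=352°: circle(B,8.00) ∩ circle(D,3.00): a=7.5618, h=2.6112
θ=352°:   candidates: C₊=(10.4040,2.5402) cross=23.602; C₋=(10.6452,-2.6767) cross=-23.602
θ=352°:   branch + wants cross > 0 → take C=(10.4040,2.5402) (cross=23.602)
θ=352°: ex = (C−B)/|BC| = (0.9291,0.3697); ey = (-0.3697,0.9291)
θ=352°: P = B + -2.76·ex + -2.33·ey = (1.2678,-3.6028)

θ=4°: 1.08 -2.85
θ=352°: 1.27 -3.60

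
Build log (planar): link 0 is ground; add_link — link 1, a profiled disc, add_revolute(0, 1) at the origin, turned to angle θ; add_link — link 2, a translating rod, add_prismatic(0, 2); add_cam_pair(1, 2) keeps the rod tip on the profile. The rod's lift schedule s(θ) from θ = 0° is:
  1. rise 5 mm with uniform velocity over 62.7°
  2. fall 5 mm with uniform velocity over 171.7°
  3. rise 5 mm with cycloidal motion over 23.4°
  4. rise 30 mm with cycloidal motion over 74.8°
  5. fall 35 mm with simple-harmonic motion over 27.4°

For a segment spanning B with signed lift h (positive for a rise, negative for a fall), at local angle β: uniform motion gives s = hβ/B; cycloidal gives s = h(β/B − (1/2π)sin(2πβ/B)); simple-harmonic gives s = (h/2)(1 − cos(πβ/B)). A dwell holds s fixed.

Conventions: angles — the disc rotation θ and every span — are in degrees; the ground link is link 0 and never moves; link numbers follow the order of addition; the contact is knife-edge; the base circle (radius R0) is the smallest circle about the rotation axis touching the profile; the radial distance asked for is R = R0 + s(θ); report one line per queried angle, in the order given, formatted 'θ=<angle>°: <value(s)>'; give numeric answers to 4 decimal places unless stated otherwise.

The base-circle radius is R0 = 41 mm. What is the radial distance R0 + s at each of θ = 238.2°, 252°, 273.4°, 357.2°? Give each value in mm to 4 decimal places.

seg 1 [0°–62.7°] uniform, h=5: full span → s += 5 → s = 5.0000
seg 2 [62.7°–234.4°] uniform, h=-5: full span → s += -5 → s = 0.0000
seg 3 [234.4°–257.8°] cycloidal, h=5: θ=238.2° here. β=3.8, B=23.4. 5·(0.1624 − sin(2π·0.1624)/(2π)) = 0.1337 → s = 0.1337
seg 3 [234.4°–257.8°] cycloidal, h=5: θ=252° here. β=17.6, B=23.4. 5·(0.7521 − sin(2π·0.7521)/(2π)) = 4.5564 → s = 4.5564
seg 3 [234.4°–257.8°] cycloidal, h=5: full span → s += 5 → s = 5.0000
seg 4 [257.8°–332.6°] cycloidal, h=30: θ=273.4° here. β=15.6, B=74.8. 30·(0.2086 − sin(2π·0.2086)/(2π)) = 1.6430 → s = 6.6430
seg 4 [257.8°–332.6°] cycloidal, h=30: full span → s += 30 → s = 35.0000
seg 5 [332.6°–360°] simple-harmonic, h=-35: θ=357.2° here. β=24.6, B=27.4. -35/2·(1 − cos(π·0.8978)) = -34.1059 → s = 0.8941
θ=238.2°: R = R0 + s = 41 + 0.1337 = 41.1337
θ=252°: R = R0 + s = 41 + 4.5564 = 45.5564
θ=273.4°: R = R0 + s = 41 + 6.6430 = 47.6430
θ=357.2°: R = R0 + s = 41 + 0.8941 = 41.8941

θ=238.2°: 41.1337
θ=252°: 45.5564
θ=273.4°: 47.6430
θ=357.2°: 41.8941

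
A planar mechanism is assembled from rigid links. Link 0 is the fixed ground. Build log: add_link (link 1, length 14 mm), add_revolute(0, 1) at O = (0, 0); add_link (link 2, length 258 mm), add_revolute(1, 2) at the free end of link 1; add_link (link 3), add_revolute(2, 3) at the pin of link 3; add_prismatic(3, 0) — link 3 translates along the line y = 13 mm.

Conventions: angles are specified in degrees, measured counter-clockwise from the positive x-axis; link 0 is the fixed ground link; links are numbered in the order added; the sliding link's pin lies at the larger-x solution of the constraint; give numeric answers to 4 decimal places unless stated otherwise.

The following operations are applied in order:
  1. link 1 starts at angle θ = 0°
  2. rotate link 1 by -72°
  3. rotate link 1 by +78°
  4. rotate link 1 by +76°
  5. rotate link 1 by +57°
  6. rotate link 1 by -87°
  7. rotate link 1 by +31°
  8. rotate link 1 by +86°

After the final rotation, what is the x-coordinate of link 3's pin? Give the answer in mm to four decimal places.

geometry: r = 14 mm, L = 258 mm, e = 13 mm; θ starts at 0°
rotate link 1 by -72°: θ ← 0° -72° = -72°
rotate link 1 by +78°: θ ← -72° +78° = 6°
rotate link 1 by +76°: θ ← 6° +76° = 82°
rotate link 1 by +57°: θ ← 82° +57° = 139°
rotate link 1 by -87°: θ ← 139° -87° = 52°
rotate link 1 by +31°: θ ← 52° +31° = 83°
rotate link 1 by +86°: θ ← 83° +86° = 169°
crank pin P = (r cos θ, r sin θ) = (-13.742781, 2.671326)
h = r sin θ − e = 2.671326 − 13 = -10.328674
x = r cos θ + √(L² − h²) = -13.742781 + 257.793170 = 244.050389

244.0504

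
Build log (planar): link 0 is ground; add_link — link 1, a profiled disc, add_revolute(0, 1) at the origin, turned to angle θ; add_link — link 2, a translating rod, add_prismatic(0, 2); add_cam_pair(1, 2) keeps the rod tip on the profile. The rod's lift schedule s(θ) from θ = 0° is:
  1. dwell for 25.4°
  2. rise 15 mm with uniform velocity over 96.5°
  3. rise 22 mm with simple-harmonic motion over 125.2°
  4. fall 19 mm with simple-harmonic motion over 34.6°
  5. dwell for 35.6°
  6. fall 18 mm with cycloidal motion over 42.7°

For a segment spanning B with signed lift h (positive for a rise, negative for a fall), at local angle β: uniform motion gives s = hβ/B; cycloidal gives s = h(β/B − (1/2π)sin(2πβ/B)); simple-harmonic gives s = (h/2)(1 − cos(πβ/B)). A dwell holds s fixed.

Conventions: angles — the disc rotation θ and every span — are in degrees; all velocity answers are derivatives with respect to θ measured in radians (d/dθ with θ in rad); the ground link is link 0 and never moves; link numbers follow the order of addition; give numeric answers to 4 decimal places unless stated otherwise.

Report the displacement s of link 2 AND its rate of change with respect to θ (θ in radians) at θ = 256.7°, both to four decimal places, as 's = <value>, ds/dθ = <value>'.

seg 1 [0°–25.4°] dwell: s stays 0.0000
seg 2 [25.4°–121.9°] uniform, h=15: full span → s += 15 → s = 15.0000
seg 3 [121.9°–247.1°] simple-harmonic, h=22: full span → s += 22 → s = 37.0000
seg 4 [247.1°–281.7°] simple-harmonic, h=-19: θ=256.7° here. β=9.6, B=34.6. -19/2·(1 − cos(π·0.2775)) = -3.3862 → s = 33.6138
velocity in seg [247.1°–281.7°] (simple-harmonic), θ in radians: β = 9.6° = 0.1676 rad, B = 34.6° = 0.6039 rad; ds/dθ = (πh/(2B)) sin(πβ/B) = (π·(-19)/(2·0.6039)) sin(π·0.2775) = -37.827353 mm/rad

s = 33.6138, ds/dθ = -37.8274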